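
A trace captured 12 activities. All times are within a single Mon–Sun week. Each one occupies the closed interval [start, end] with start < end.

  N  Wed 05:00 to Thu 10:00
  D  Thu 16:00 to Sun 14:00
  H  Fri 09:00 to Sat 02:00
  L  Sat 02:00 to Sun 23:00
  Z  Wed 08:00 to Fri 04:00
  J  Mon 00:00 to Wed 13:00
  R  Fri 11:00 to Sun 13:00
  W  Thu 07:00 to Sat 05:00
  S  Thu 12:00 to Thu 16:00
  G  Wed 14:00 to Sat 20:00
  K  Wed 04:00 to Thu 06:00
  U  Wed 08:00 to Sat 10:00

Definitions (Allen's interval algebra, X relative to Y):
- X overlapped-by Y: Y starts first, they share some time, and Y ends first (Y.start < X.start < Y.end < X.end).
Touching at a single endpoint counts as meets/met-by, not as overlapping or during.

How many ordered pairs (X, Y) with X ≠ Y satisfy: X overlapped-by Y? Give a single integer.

Checking all 132 ordered pairs for relation 'overlapped-by'; matching pairs in alphabetical order:
(D, G): D overlapped-by G ✓
(D, U): D overlapped-by U ✓
(D, W): D overlapped-by W ✓
(D, Z): D overlapped-by Z ✓
(G, K): G overlapped-by K ✓
(G, N): G overlapped-by N ✓
(G, U): G overlapped-by U ✓
(G, Z): G overlapped-by Z ✓
(K, J): K overlapped-by J ✓
(L, D): L overlapped-by D ✓
(L, G): L overlapped-by G ✓
(L, R): L overlapped-by R ✓
(L, U): L overlapped-by U ✓
(L, W): L overlapped-by W ✓
(N, J): N overlapped-by J ✓
(N, K): N overlapped-by K ✓
(R, G): R overlapped-by G ✓
(R, H): R overlapped-by H ✓
(R, U): R overlapped-by U ✓
(R, W): R overlapped-by W ✓
(U, J): U overlapped-by J ✓
(U, K): U overlapped-by K ✓
(U, N): U overlapped-by N ✓
(W, N): W overlapped-by N ✓
... plus 4 further pairs not listed.
Count: 28.

28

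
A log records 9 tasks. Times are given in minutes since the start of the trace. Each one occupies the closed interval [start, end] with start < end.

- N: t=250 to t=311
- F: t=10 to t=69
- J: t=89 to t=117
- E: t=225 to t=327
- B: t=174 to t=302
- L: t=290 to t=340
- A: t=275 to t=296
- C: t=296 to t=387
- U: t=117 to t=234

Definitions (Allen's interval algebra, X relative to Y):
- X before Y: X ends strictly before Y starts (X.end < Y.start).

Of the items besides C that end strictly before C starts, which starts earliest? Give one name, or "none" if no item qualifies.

Target C = [t=296, t=387].
A [t=275, t=296] → meets → excluded.
B [t=174, t=302] → overlaps → excluded.
E [t=225, t=327] → overlaps → excluded.
F [t=10, t=69] → before → candidate.
J [t=89, t=117] → before → candidate.
L [t=290, t=340] → overlaps → excluded.
N [t=250, t=311] → overlaps → excluded.
U [t=117, t=234] → before → candidate.
Among candidates, earliest start is t=10 → F.

F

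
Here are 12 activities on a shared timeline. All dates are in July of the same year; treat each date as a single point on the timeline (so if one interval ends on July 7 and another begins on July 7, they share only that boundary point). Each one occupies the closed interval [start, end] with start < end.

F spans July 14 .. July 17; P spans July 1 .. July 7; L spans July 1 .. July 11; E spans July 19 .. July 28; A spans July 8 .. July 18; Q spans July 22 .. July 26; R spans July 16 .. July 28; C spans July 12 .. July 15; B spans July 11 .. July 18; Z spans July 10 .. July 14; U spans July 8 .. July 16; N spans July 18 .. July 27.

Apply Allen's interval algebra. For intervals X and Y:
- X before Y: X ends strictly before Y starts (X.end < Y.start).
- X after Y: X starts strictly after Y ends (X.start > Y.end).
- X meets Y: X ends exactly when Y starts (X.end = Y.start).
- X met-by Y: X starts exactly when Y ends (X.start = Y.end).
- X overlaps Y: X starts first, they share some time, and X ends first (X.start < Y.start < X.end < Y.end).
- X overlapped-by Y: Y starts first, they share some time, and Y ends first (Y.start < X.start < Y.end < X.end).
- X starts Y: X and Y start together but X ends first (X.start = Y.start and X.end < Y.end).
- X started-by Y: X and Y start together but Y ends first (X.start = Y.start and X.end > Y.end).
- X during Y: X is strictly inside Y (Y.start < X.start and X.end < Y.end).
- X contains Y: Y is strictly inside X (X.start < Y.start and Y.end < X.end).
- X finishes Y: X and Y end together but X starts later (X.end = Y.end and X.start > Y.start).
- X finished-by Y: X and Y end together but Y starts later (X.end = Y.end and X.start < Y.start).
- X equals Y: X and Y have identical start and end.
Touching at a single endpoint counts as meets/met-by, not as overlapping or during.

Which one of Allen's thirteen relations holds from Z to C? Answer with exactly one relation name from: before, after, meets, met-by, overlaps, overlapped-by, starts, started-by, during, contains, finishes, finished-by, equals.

overlaps

Z = [July 10, July 14]; C = [July 12, July 15].
Compare endpoints: Z.start < C.start, Z.start < C.end, Z.end > C.start, Z.end < C.end.
That pattern is 'overlaps'.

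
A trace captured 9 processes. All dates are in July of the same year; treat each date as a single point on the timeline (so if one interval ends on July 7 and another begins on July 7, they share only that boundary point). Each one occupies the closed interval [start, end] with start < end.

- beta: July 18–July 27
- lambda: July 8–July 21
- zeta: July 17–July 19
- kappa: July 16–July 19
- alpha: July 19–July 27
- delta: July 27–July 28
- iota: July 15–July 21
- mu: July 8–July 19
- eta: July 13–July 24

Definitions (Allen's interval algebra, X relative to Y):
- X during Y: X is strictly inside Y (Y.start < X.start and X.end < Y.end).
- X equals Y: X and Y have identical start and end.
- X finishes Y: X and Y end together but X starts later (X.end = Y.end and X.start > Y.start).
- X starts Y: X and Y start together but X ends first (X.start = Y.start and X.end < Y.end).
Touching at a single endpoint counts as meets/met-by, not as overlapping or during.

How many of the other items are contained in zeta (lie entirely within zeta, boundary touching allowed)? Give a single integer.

0

Target zeta = [July 17, July 19].
alpha [July 19, July 27] → met-by → no.
beta [July 18, July 27] → overlapped-by → no.
delta [July 27, July 28] → after → no.
eta [July 13, July 24] → contains → no.
iota [July 15, July 21] → contains → no.
kappa [July 16, July 19] → finished-by → no.
lambda [July 8, July 21] → contains → no.
mu [July 8, July 19] → finished-by → no.
Total: 0.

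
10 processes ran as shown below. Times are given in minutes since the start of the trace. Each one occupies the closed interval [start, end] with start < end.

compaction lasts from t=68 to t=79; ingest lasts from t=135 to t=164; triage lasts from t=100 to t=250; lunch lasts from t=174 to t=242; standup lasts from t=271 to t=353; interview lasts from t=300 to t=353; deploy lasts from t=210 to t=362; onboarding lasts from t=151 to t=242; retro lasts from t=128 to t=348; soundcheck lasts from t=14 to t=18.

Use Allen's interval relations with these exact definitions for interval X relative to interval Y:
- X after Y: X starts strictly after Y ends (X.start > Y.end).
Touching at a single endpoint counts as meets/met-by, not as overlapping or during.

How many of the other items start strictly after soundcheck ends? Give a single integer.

Target soundcheck = [t=14, t=18].
compaction [t=68, t=79] → after → counts.
deploy [t=210, t=362] → after → counts.
ingest [t=135, t=164] → after → counts.
interview [t=300, t=353] → after → counts.
lunch [t=174, t=242] → after → counts.
onboarding [t=151, t=242] → after → counts.
retro [t=128, t=348] → after → counts.
standup [t=271, t=353] → after → counts.
triage [t=100, t=250] → after → counts.
Total: 9.

9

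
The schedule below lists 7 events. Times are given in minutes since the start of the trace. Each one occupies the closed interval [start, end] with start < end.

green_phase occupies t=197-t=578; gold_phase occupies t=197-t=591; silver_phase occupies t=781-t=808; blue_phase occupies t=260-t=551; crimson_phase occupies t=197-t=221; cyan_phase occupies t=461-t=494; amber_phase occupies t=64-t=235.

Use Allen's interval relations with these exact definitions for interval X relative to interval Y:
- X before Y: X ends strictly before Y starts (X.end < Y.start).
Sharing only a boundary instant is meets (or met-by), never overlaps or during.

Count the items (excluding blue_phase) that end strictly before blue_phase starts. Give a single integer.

2

Target blue_phase = [t=260, t=551].
amber_phase [t=64, t=235] → before → counts.
crimson_phase [t=197, t=221] → before → counts.
cyan_phase [t=461, t=494] → during → no.
gold_phase [t=197, t=591] → contains → no.
green_phase [t=197, t=578] → contains → no.
silver_phase [t=781, t=808] → after → no.
Total: 2.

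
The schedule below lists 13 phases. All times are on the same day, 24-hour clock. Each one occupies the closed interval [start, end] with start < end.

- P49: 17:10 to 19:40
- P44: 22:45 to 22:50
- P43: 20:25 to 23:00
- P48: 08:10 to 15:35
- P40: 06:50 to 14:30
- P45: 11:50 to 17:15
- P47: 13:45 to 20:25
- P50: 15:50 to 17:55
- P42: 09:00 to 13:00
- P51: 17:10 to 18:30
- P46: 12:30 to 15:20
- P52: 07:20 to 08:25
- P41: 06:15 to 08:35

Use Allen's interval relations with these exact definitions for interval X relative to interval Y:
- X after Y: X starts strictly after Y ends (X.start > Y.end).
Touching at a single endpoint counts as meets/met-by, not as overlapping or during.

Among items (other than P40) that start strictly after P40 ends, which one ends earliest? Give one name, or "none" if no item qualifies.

Target P40 = [06:50, 14:30].
P41 [06:15, 08:35] → overlaps → excluded.
P42 [09:00, 13:00] → during → excluded.
P43 [20:25, 23:00] → after → candidate.
P44 [22:45, 22:50] → after → candidate.
P45 [11:50, 17:15] → overlapped-by → excluded.
P46 [12:30, 15:20] → overlapped-by → excluded.
P47 [13:45, 20:25] → overlapped-by → excluded.
P48 [08:10, 15:35] → overlapped-by → excluded.
P49 [17:10, 19:40] → after → candidate.
P50 [15:50, 17:55] → after → candidate.
P51 [17:10, 18:30] → after → candidate.
P52 [07:20, 08:25] → during → excluded.
Among candidates, earliest end is 17:55 → P50.

P50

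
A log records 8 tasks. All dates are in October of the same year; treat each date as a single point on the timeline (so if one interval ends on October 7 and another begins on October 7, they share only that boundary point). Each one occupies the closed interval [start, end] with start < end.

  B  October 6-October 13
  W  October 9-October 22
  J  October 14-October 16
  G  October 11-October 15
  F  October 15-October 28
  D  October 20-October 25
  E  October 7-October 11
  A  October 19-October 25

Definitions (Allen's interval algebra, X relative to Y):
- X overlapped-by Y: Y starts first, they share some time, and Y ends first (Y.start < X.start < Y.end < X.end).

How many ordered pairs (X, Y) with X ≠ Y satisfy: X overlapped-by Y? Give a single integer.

8

Checking all 56 ordered pairs for relation 'overlapped-by'; matching pairs in alphabetical order:
(A, W): A overlapped-by W ✓
(D, W): D overlapped-by W ✓
(F, J): F overlapped-by J ✓
(F, W): F overlapped-by W ✓
(G, B): G overlapped-by B ✓
(J, G): J overlapped-by G ✓
(W, B): W overlapped-by B ✓
(W, E): W overlapped-by E ✓
Count: 8.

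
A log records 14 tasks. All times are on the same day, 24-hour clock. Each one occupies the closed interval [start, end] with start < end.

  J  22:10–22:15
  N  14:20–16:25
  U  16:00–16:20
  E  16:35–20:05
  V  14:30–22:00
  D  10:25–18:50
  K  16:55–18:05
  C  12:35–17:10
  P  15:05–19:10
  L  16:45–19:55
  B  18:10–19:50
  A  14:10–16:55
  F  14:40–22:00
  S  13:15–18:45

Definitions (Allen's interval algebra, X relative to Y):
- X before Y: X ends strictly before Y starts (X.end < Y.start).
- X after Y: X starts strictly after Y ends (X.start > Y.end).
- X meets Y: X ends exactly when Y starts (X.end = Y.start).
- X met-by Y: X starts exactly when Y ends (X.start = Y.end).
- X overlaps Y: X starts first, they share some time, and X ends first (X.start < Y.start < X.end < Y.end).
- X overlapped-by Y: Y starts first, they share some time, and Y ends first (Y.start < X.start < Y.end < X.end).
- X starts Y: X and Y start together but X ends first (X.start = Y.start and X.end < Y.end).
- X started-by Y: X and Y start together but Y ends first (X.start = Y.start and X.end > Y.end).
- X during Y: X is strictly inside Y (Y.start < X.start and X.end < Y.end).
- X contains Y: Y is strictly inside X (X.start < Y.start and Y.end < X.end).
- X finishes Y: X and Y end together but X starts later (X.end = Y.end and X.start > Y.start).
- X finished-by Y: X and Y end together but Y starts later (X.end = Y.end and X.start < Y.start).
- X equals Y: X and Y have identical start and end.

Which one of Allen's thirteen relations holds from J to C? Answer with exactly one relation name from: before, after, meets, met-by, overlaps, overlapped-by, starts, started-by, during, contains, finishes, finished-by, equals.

J = [22:10, 22:15]; C = [12:35, 17:10].
Compare endpoints: J.start > C.start, J.start > C.end, J.end > C.start, J.end > C.end.
That pattern is 'after'.

after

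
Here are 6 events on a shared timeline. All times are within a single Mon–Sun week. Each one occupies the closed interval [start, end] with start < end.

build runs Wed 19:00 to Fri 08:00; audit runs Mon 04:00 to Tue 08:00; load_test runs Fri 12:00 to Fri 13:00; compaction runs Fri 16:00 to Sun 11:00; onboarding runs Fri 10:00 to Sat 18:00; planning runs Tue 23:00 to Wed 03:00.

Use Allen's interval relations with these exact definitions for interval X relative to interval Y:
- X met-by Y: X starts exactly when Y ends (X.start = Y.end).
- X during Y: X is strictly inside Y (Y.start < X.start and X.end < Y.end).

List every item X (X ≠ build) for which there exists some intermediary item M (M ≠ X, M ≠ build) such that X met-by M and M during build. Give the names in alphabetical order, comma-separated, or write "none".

none

Target build = [Wed 19:00, Fri 08:00].
Intermediaries M with M during build: none.
Union: none.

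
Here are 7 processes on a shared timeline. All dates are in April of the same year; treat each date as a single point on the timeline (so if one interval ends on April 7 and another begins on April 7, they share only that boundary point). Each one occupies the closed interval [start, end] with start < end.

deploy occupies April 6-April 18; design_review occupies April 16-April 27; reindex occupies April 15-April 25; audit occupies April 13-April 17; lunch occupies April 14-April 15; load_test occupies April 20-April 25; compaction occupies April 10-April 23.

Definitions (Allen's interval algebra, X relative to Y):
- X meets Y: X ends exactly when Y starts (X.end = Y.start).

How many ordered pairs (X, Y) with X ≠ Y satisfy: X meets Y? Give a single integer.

1

Checking all 42 ordered pairs for relation 'meets'; matching pairs in alphabetical order:
(lunch, reindex): lunch meets reindex ✓
Count: 1.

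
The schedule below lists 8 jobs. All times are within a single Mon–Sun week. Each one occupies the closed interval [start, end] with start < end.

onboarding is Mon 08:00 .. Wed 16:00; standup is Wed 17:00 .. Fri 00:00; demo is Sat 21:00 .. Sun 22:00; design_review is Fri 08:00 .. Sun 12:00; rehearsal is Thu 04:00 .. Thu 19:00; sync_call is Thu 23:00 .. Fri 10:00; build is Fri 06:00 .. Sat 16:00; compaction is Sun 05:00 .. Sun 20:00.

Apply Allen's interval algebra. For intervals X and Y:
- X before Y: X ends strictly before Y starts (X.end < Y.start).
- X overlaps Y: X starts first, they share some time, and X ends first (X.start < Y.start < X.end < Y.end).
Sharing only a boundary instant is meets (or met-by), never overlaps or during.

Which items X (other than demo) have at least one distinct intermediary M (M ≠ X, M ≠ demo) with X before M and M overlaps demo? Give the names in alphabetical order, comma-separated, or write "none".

onboarding, rehearsal, standup

Target demo = [Sat 21:00, Sun 22:00].
Intermediaries M with M overlaps demo: design_review.
Via design_review — items with X before design_review: onboarding, rehearsal, standup.
Union: onboarding, rehearsal, standup.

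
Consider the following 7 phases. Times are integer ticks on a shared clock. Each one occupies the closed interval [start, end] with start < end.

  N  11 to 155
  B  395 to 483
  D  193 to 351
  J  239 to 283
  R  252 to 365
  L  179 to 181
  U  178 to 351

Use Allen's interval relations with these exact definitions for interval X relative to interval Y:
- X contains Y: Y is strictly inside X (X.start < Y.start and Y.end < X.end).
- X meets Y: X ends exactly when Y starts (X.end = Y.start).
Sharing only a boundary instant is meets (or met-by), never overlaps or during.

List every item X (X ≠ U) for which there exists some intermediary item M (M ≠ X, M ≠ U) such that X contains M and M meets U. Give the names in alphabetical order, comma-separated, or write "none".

Target U = [178, 351].
Intermediaries M with M meets U: none.
Union: none.

none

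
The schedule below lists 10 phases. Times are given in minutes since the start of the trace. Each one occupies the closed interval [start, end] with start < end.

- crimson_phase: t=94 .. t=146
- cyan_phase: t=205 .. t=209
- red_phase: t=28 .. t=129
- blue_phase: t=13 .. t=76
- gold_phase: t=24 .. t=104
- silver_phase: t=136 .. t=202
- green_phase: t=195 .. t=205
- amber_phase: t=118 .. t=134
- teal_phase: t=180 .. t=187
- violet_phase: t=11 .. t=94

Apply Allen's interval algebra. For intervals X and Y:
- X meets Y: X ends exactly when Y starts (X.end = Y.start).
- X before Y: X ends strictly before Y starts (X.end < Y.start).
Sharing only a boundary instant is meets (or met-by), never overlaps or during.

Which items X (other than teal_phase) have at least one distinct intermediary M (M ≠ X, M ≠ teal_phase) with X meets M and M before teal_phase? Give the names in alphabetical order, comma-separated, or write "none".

violet_phase

Target teal_phase = [t=180, t=187].
Intermediaries M with M before teal_phase: amber_phase, blue_phase, crimson_phase, gold_phase, red_phase, violet_phase.
Via amber_phase — items with X meets amber_phase: none.
Via blue_phase — items with X meets blue_phase: none.
Via crimson_phase — items with X meets crimson_phase: violet_phase.
Via gold_phase — items with X meets gold_phase: none.
Via red_phase — items with X meets red_phase: none.
Via violet_phase — items with X meets violet_phase: none.
Union: violet_phase.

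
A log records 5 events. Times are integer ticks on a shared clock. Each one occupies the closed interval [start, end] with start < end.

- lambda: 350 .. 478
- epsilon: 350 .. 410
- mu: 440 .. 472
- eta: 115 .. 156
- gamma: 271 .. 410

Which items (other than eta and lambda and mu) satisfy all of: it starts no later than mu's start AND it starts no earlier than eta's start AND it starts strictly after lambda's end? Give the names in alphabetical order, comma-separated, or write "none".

Conditions: its start is no later than mu's start (X.start <= 440) AND its start is no earlier than eta's start (X.start >= 115) AND its start is strictly after lambda's end (X.start > 478).
epsilon: start 350 <= 440? ✓; start 350 >= 115? ✓; start 350 > 478? ✗ → no.
gamma: start 271 <= 440? ✓; start 271 >= 115? ✓; start 271 > 478? ✗ → no.
Result: none.

none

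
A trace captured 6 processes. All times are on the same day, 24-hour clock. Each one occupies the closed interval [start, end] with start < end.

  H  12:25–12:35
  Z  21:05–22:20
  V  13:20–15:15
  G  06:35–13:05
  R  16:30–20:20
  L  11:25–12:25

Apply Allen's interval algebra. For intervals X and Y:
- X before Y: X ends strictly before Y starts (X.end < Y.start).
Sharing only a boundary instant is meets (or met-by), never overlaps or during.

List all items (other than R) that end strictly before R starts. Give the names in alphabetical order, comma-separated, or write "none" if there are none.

G, H, L, V

Target R = [16:30, 20:20].
G [06:35, 13:05] → before → yes.
H [12:25, 12:35] → before → yes.
L [11:25, 12:25] → before → yes.
V [13:20, 15:15] → before → yes.
Z [21:05, 22:20] → after → no.
Result: G, H, L, V.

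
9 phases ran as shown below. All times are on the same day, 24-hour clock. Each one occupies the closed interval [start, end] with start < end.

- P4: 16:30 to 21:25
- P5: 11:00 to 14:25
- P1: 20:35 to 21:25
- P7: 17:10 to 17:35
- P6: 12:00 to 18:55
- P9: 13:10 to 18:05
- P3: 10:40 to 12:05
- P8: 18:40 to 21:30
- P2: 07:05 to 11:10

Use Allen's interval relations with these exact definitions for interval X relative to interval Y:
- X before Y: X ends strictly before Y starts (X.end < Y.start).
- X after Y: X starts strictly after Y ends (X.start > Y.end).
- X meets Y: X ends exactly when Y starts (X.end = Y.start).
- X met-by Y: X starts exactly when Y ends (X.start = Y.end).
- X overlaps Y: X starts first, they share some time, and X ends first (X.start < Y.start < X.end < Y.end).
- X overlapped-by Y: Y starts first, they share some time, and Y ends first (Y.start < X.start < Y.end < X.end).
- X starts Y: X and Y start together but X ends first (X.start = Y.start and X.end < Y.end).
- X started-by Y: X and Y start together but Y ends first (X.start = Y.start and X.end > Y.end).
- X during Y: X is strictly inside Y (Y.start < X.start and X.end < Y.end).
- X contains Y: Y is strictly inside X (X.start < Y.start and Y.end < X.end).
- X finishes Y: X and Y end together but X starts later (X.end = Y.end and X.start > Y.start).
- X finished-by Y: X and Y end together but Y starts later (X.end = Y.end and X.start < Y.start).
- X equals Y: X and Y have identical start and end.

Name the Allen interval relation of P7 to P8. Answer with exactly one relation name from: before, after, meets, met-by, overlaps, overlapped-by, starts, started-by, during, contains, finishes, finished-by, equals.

before

P7 = [17:10, 17:35]; P8 = [18:40, 21:30].
Compare endpoints: P7.start < P8.start, P7.start < P8.end, P7.end < P8.start, P7.end < P8.end.
That pattern is 'before'.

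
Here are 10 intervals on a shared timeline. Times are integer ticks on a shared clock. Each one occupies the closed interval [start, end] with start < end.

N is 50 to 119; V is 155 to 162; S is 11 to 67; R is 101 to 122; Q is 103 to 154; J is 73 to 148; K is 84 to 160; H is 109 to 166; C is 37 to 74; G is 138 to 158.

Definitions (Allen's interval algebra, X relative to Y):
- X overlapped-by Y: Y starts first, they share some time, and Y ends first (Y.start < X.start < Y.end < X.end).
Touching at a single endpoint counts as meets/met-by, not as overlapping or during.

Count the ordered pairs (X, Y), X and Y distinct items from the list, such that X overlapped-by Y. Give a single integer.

20

Checking all 90 ordered pairs for relation 'overlapped-by'; matching pairs in alphabetical order:
(C, S): C overlapped-by S ✓
(G, J): G overlapped-by J ✓
(G, Q): G overlapped-by Q ✓
(H, J): H overlapped-by J ✓
(H, K): H overlapped-by K ✓
(H, N): H overlapped-by N ✓
(H, Q): H overlapped-by Q ✓
(H, R): H overlapped-by R ✓
(J, C): J overlapped-by C ✓
(J, N): J overlapped-by N ✓
(K, J): K overlapped-by J ✓
(K, N): K overlapped-by N ✓
(N, C): N overlapped-by C ✓
(N, S): N overlapped-by S ✓
(Q, J): Q overlapped-by J ✓
(Q, N): Q overlapped-by N ✓
(Q, R): Q overlapped-by R ✓
(R, N): R overlapped-by N ✓
(V, G): V overlapped-by G ✓
(V, K): V overlapped-by K ✓
Count: 20.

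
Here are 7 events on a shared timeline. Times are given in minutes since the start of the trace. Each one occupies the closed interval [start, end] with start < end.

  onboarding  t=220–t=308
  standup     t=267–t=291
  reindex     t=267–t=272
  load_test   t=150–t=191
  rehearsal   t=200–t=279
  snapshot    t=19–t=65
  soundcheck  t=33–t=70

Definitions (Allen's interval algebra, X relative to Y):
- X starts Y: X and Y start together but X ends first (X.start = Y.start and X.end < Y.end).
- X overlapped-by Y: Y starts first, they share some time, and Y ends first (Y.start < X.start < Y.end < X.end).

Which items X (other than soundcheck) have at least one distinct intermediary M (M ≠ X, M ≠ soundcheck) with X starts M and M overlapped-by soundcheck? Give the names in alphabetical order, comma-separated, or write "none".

Target soundcheck = [t=33, t=70].
Intermediaries M with M overlapped-by soundcheck: none.
Union: none.

none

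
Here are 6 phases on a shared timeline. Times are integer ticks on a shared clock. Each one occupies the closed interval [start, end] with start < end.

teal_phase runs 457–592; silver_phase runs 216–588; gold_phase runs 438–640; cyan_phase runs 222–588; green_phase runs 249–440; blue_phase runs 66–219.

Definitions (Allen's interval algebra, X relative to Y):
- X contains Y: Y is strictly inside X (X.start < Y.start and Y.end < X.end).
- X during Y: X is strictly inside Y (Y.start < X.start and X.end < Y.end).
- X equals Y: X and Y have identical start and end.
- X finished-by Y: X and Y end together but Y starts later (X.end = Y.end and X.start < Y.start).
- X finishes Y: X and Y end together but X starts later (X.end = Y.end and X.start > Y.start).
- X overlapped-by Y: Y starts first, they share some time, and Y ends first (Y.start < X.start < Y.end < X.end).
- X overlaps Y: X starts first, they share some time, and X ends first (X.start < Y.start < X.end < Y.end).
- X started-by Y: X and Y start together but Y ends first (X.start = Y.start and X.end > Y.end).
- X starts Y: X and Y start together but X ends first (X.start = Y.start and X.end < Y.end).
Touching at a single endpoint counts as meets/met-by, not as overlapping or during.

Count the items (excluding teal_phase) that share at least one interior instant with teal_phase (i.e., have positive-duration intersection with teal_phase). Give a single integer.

3

Target teal_phase = [457, 592].
blue_phase [66, 219] → before → no.
cyan_phase [222, 588] → overlaps → counts.
gold_phase [438, 640] → contains → counts.
green_phase [249, 440] → before → no.
silver_phase [216, 588] → overlaps → counts.
Total: 3.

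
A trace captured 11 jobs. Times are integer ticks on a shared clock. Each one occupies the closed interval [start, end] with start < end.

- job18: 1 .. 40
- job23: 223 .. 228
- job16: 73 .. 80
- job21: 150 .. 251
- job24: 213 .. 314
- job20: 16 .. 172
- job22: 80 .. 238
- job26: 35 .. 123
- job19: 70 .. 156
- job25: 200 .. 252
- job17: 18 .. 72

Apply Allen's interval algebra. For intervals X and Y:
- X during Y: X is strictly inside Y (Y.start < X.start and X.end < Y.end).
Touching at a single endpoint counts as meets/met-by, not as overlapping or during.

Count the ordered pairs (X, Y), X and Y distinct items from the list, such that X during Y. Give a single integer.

10

Checking all 110 ordered pairs for relation 'during'; matching pairs in alphabetical order:
(job16, job19): job16 during job19 ✓
(job16, job20): job16 during job20 ✓
(job16, job26): job16 during job26 ✓
(job17, job20): job17 during job20 ✓
(job19, job20): job19 during job20 ✓
(job23, job21): job23 during job21 ✓
(job23, job22): job23 during job22 ✓
(job23, job24): job23 during job24 ✓
(job23, job25): job23 during job25 ✓
(job26, job20): job26 during job20 ✓
Count: 10.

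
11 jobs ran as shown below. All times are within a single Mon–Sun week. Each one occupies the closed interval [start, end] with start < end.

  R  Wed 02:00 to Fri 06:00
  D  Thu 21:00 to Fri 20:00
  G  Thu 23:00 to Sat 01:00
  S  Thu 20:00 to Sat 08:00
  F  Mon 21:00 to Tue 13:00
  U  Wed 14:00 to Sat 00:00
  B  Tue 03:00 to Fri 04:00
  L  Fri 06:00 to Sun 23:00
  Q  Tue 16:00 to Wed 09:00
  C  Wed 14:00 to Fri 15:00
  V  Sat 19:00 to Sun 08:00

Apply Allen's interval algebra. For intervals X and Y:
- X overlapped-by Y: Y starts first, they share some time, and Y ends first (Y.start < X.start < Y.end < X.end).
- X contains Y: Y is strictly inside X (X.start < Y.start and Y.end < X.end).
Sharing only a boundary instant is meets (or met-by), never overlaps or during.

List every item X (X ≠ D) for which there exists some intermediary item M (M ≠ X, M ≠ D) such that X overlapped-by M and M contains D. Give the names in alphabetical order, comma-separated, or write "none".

G, L, S

Target D = [Thu 21:00, Fri 20:00].
Intermediaries M with M contains D: S, U.
Via S — items with X overlapped-by S: L.
Via U — items with X overlapped-by U: G, L, S.
Union: G, L, S.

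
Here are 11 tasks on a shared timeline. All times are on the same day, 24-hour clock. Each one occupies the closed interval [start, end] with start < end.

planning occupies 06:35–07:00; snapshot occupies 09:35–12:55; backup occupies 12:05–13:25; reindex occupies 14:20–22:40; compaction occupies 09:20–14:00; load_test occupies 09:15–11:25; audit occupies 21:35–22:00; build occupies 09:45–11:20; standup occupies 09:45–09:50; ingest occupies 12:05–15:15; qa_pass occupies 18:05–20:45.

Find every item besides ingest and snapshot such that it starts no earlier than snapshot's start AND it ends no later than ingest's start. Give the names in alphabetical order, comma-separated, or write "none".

Conditions: its start is no earlier than snapshot's start (X.start >= 09:35) AND its end is no later than ingest's start (X.end <= 12:05).
audit: start 21:35 >= 09:35? ✓; end 22:00 <= 12:05? ✗ → no.
backup: start 12:05 >= 09:35? ✓; end 13:25 <= 12:05? ✗ → no.
build: start 09:45 >= 09:35? ✓; end 11:20 <= 12:05? ✓ → yes.
compaction: start 09:20 >= 09:35? ✗; end 14:00 <= 12:05? ✗ → no.
load_test: start 09:15 >= 09:35? ✗; end 11:25 <= 12:05? ✓ → no.
planning: start 06:35 >= 09:35? ✗; end 07:00 <= 12:05? ✓ → no.
qa_pass: start 18:05 >= 09:35? ✓; end 20:45 <= 12:05? ✗ → no.
reindex: start 14:20 >= 09:35? ✓; end 22:40 <= 12:05? ✗ → no.
standup: start 09:45 >= 09:35? ✓; end 09:50 <= 12:05? ✓ → yes.
Result: build, standup.

build, standup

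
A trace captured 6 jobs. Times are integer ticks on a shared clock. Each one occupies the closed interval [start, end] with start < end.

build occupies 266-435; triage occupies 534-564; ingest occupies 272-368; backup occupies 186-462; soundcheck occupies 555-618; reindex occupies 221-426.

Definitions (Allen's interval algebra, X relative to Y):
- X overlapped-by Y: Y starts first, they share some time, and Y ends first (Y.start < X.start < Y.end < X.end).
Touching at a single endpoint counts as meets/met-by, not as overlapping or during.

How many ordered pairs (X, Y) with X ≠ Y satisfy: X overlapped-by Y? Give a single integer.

Checking all 30 ordered pairs for relation 'overlapped-by'; matching pairs in alphabetical order:
(build, reindex): build overlapped-by reindex ✓
(soundcheck, triage): soundcheck overlapped-by triage ✓
Count: 2.

2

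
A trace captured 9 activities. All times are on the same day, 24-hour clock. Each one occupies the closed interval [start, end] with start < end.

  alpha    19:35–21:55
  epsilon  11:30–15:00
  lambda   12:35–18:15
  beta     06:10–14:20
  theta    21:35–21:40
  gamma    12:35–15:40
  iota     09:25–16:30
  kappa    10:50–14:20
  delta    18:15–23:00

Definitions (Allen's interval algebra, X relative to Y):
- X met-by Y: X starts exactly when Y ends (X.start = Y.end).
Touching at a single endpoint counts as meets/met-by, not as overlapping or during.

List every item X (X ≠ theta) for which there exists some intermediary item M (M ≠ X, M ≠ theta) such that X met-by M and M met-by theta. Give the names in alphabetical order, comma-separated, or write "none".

none

Target theta = [21:35, 21:40].
Intermediaries M with M met-by theta: none.
Union: none.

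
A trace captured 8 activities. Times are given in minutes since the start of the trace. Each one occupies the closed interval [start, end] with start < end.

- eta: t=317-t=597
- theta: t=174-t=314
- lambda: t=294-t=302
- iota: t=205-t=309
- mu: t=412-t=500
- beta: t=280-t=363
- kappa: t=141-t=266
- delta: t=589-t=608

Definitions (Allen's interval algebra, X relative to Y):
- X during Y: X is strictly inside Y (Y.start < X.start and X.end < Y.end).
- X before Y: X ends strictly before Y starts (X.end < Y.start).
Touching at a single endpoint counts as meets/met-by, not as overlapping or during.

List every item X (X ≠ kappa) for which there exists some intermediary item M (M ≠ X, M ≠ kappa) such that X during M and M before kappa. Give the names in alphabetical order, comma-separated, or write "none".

Target kappa = [t=141, t=266].
Intermediaries M with M before kappa: none.
Union: none.

none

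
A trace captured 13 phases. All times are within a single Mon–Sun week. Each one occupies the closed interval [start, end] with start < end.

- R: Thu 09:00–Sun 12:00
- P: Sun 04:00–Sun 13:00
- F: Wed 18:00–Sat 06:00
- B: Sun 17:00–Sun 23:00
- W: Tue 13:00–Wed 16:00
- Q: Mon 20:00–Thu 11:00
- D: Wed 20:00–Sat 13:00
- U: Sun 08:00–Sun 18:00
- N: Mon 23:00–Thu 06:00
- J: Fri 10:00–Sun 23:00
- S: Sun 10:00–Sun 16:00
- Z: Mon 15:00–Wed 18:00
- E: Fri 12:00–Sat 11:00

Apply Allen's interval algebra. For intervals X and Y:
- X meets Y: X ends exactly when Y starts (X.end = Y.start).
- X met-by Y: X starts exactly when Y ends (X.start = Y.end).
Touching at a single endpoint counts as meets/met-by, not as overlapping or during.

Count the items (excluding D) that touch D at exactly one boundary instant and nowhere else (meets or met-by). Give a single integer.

Target D = [Wed 20:00, Sat 13:00].
B [Sun 17:00, Sun 23:00] → after → no.
E [Fri 12:00, Sat 11:00] → during → no.
F [Wed 18:00, Sat 06:00] → overlaps → no.
J [Fri 10:00, Sun 23:00] → overlapped-by → no.
N [Mon 23:00, Thu 06:00] → overlaps → no.
P [Sun 04:00, Sun 13:00] → after → no.
Q [Mon 20:00, Thu 11:00] → overlaps → no.
R [Thu 09:00, Sun 12:00] → overlapped-by → no.
S [Sun 10:00, Sun 16:00] → after → no.
U [Sun 08:00, Sun 18:00] → after → no.
W [Tue 13:00, Wed 16:00] → before → no.
Z [Mon 15:00, Wed 18:00] → before → no.
Total: 0.

0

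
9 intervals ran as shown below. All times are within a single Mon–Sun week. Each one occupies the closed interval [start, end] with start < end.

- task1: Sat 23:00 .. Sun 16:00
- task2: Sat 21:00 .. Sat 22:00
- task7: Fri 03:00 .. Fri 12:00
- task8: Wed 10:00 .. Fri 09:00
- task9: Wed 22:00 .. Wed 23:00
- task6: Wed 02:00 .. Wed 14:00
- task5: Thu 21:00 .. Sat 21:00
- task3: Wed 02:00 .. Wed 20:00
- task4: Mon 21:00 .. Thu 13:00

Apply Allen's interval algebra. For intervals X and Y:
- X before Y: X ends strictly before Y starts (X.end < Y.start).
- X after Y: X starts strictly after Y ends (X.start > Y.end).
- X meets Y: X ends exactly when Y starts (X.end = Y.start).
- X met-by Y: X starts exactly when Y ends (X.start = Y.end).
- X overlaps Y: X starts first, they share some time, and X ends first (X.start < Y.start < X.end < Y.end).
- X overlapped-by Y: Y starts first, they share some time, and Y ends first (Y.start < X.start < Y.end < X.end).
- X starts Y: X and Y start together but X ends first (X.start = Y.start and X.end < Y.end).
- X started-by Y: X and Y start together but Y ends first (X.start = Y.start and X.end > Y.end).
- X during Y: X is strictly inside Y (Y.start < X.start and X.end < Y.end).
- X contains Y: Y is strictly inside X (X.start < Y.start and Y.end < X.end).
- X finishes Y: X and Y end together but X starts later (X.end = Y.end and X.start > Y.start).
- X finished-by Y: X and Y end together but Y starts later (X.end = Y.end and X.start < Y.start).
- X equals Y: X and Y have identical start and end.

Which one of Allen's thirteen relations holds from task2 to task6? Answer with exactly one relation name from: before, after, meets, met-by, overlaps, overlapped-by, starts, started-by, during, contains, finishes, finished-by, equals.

task2 = [Sat 21:00, Sat 22:00]; task6 = [Wed 02:00, Wed 14:00].
Compare endpoints: task2.start > task6.start, task2.start > task6.end, task2.end > task6.start, task2.end > task6.end.
That pattern is 'after'.

after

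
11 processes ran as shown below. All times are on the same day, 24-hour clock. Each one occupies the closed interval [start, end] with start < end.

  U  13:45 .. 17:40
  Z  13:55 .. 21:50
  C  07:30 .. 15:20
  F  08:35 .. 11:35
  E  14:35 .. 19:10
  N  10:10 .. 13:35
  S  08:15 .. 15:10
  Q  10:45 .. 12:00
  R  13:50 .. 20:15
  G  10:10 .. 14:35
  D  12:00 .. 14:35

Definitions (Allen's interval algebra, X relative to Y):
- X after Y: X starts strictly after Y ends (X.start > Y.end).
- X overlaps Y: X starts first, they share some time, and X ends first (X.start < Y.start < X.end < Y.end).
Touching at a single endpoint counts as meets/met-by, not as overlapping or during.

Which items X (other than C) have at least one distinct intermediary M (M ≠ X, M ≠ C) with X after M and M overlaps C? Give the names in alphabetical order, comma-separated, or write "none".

none

Target C = [07:30, 15:20].
Intermediaries M with M overlaps C: none.
Union: none.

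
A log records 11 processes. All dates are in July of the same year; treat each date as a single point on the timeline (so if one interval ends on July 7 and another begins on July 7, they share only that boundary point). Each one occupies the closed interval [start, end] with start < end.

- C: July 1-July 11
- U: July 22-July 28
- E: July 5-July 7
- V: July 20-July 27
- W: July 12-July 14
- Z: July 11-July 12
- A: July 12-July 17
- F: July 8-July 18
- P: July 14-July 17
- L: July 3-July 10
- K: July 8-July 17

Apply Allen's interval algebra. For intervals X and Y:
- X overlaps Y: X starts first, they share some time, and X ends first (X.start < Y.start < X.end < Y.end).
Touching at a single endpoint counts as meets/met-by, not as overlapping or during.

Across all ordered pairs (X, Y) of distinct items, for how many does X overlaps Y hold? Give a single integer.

5

Checking all 110 ordered pairs for relation 'overlaps'; matching pairs in alphabetical order:
(C, F): C overlaps F ✓
(C, K): C overlaps K ✓
(L, F): L overlaps F ✓
(L, K): L overlaps K ✓
(V, U): V overlaps U ✓
Count: 5.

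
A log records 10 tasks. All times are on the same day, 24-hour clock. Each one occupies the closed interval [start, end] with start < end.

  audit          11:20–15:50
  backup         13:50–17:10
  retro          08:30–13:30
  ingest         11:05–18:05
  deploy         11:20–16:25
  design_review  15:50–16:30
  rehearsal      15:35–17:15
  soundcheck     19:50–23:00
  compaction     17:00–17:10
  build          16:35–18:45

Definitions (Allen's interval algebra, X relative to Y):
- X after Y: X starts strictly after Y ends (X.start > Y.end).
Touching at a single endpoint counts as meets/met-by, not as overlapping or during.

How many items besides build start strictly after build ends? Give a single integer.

1

Target build = [16:35, 18:45].
audit [11:20, 15:50] → before → no.
backup [13:50, 17:10] → overlaps → no.
compaction [17:00, 17:10] → during → no.
deploy [11:20, 16:25] → before → no.
design_review [15:50, 16:30] → before → no.
ingest [11:05, 18:05] → overlaps → no.
rehearsal [15:35, 17:15] → overlaps → no.
retro [08:30, 13:30] → before → no.
soundcheck [19:50, 23:00] → after → counts.
Total: 1.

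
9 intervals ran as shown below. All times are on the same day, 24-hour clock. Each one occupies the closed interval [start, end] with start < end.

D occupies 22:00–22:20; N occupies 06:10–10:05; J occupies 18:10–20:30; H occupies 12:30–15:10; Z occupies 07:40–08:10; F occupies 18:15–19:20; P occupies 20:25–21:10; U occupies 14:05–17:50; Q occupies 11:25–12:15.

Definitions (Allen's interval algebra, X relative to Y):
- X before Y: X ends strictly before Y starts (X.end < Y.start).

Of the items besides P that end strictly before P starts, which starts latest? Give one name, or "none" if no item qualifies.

F

Target P = [20:25, 21:10].
D [22:00, 22:20] → after → excluded.
F [18:15, 19:20] → before → candidate.
H [12:30, 15:10] → before → candidate.
J [18:10, 20:30] → overlaps → excluded.
N [06:10, 10:05] → before → candidate.
Q [11:25, 12:15] → before → candidate.
U [14:05, 17:50] → before → candidate.
Z [07:40, 08:10] → before → candidate.
Among candidates, latest start is 18:15 → F.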